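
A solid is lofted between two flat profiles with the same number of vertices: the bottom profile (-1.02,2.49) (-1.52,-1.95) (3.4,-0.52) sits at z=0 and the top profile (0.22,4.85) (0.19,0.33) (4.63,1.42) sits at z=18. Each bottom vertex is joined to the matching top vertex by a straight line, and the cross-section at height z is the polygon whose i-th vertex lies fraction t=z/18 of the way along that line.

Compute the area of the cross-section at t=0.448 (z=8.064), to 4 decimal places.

Area at t=0.448: 10.3444

Cross-section at t=0.448: each vertex is (1-t)·p0[i] + t·p1[i].
  v1: (1-0.448)·(-1.02,2.49) + 0.448·(0.22,4.85) = (-0.4645,3.5473)
  v2: (1-0.448)·(-1.52,-1.95) + 0.448·(0.19,0.33) = (-0.7539,-0.9286)
  v3: (1-0.448)·(3.4,-0.52) + 0.448·(4.63,1.42) = (3.9510,0.3491)
Shoelace sum Σ(x_i·y_{i+1} − x_{i+1}·y_i):
  i=1: -0.4645·-0.9286 − -0.7539·3.5473 = +3.1057 (running +3.1057)
  i=2: -0.7539·0.3491 − 3.9510·-0.9286 = +3.4056 (running +6.5112)
  i=3: 3.9510·3.5473 − -0.4645·0.3491 = +14.1776 (running +20.6888)
Area = |Σ|/2 = |20.6888|/2 = 10.3444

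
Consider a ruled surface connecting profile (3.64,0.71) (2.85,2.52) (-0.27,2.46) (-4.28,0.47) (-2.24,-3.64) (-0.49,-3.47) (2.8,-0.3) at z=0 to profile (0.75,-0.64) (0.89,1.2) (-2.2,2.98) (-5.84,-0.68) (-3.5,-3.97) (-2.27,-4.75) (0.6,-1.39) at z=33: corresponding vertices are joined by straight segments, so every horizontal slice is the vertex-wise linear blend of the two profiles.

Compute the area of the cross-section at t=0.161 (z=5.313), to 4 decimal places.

Cross-section at t=0.161: each vertex is (1-t)·p0[i] + t·p1[i].
  v1: (1-0.161)·(3.64,0.71) + 0.161·(0.75,-0.64) = (3.1747,0.4926)
  v2: (1-0.161)·(2.85,2.52) + 0.161·(0.89,1.2) = (2.5344,2.3075)
  v3: (1-0.161)·(-0.27,2.46) + 0.161·(-2.2,2.98) = (-0.5807,2.5437)
  v4: (1-0.161)·(-4.28,0.47) + 0.161·(-5.84,-0.68) = (-4.5312,0.2848)
  v5: (1-0.161)·(-2.24,-3.64) + 0.161·(-3.5,-3.97) = (-2.4429,-3.6931)
  v6: (1-0.161)·(-0.49,-3.47) + 0.161·(-2.27,-4.75) = (-0.7766,-3.6761)
  v7: (1-0.161)·(2.8,-0.3) + 0.161·(0.6,-1.39) = (2.4458,-0.4755)
Shoelace sum Σ(x_i·y_{i+1} − x_{i+1}·y_i):
  i=1: 3.1747·2.3075 − 2.5344·0.4926 = +6.0770 (running +6.0770)
  i=2: 2.5344·2.5437 − -0.5807·2.3075 = +7.7869 (running +13.8639)
  i=3: -0.5807·0.2848 − -4.5312·2.5437 = +11.3606 (running +25.2245)
  i=4: -4.5312·-3.6931 − -2.4429·0.2848 = +17.4300 (running +42.6545)
  i=5: -2.4429·-3.6761 − -0.7766·-3.6931 = +6.1121 (running +48.7666)
  i=6: -0.7766·-0.4755 − 2.4458·-3.6761 = +9.3602 (running +58.1269)
  i=7: 2.4458·0.4926 − 3.1747·-0.4755 = +2.7145 (running +60.8413)
Area = |Σ|/2 = |60.8413|/2 = 30.4207

Area at t=0.161: 30.4207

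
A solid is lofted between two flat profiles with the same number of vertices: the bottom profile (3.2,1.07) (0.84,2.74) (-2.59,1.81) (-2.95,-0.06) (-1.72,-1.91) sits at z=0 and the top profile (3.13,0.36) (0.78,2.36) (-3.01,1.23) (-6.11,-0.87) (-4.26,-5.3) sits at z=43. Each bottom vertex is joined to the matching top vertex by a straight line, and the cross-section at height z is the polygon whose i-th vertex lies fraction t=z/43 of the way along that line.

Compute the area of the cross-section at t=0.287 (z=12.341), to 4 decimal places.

Cross-section at t=0.287: each vertex is (1-t)·p0[i] + t·p1[i].
  v1: (1-0.287)·(3.2,1.07) + 0.287·(3.13,0.36) = (3.1799,0.8662)
  v2: (1-0.287)·(0.84,2.74) + 0.287·(0.78,2.36) = (0.8228,2.6309)
  v3: (1-0.287)·(-2.59,1.81) + 0.287·(-3.01,1.23) = (-2.7105,1.6435)
  v4: (1-0.287)·(-2.95,-0.06) + 0.287·(-6.11,-0.87) = (-3.8569,-0.2925)
  v5: (1-0.287)·(-1.72,-1.91) + 0.287·(-4.26,-5.3) = (-2.4490,-2.8829)
Shoelace sum Σ(x_i·y_{i+1} − x_{i+1}·y_i):
  i=1: 3.1799·2.6309 − 0.8228·0.8662 = +7.6534 (running +7.6534)
  i=2: 0.8228·1.6435 − -2.7105·2.6309 = +8.4835 (running +16.1370)
  i=3: -2.7105·-0.2925 − -3.8569·1.6435 = +7.1318 (running +23.2687)
  i=4: -3.8569·-2.8829 − -2.4490·-0.2925 = +10.4030 (running +33.6717)
  i=5: -2.4490·0.8662 − 3.1799·-2.8829 = +7.0461 (running +40.7178)
Area = |Σ|/2 = |40.7178|/2 = 20.3589

Area at t=0.287: 20.3589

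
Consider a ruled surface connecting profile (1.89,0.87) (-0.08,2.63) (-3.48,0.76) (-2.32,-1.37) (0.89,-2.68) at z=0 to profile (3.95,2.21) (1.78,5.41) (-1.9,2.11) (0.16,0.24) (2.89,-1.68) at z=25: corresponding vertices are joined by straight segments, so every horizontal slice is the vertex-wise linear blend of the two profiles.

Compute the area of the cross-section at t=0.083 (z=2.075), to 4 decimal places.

Cross-section at t=0.083: each vertex is (1-t)·p0[i] + t·p1[i].
  v1: (1-0.083)·(1.89,0.87) + 0.083·(3.95,2.21) = (2.0610,0.9812)
  v2: (1-0.083)·(-0.08,2.63) + 0.083·(1.78,5.41) = (0.0744,2.8607)
  v3: (1-0.083)·(-3.48,0.76) + 0.083·(-1.9,2.11) = (-3.3489,0.8720)
  v4: (1-0.083)·(-2.32,-1.37) + 0.083·(0.16,0.24) = (-2.1142,-1.2364)
  v5: (1-0.083)·(0.89,-2.68) + 0.083·(2.89,-1.68) = (1.0560,-2.5970)
Shoelace sum Σ(x_i·y_{i+1} − x_{i+1}·y_i):
  i=1: 2.0610·2.8607 − 0.0744·0.9812 = +5.8229 (running +5.8229)
  i=2: 0.0744·0.8720 − -3.3489·2.8607 = +9.6451 (running +15.4680)
  i=3: -3.3489·-1.2364 − -2.1142·0.8720 = +5.9841 (running +21.4521)
  i=4: -2.1142·-2.5970 − 1.0560·-1.2364 = +6.7961 (running +28.2482)
  i=5: 1.0560·0.9812 − 2.0610·-2.5970 = +6.3885 (running +34.6367)
Area = |Σ|/2 = |34.6367|/2 = 17.3184

Area at t=0.083: 17.3184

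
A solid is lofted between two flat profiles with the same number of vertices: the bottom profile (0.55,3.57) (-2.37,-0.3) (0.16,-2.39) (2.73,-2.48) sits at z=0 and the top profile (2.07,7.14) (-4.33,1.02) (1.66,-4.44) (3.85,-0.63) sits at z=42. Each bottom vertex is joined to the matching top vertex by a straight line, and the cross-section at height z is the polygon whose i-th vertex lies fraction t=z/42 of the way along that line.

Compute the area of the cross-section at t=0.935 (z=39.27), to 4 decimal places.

Area at t=0.935: 45.0897

Cross-section at t=0.935: each vertex is (1-t)·p0[i] + t·p1[i].
  v1: (1-0.935)·(0.55,3.57) + 0.935·(2.07,7.14) = (1.9712,6.9080)
  v2: (1-0.935)·(-2.37,-0.3) + 0.935·(-4.33,1.02) = (-4.2026,0.9342)
  v3: (1-0.935)·(0.16,-2.39) + 0.935·(1.66,-4.44) = (1.5625,-4.3068)
  v4: (1-0.935)·(2.73,-2.48) + 0.935·(3.85,-0.63) = (3.7772,-0.7502)
Shoelace sum Σ(x_i·y_{i+1} − x_{i+1}·y_i):
  i=1: 1.9712·0.9342 − -4.2026·6.9080 = +30.8728 (running +30.8728)
  i=2: -4.2026·-4.3068 − 1.5625·0.9342 = +16.6399 (running +47.5127)
  i=3: 1.5625·-0.7502 − 3.7772·-4.3068 = +15.0952 (running +62.6079)
  i=4: 3.7772·6.9080 − 1.9712·-0.7502 = +27.5716 (running +90.1795)
Area = |Σ|/2 = |90.1795|/2 = 45.0897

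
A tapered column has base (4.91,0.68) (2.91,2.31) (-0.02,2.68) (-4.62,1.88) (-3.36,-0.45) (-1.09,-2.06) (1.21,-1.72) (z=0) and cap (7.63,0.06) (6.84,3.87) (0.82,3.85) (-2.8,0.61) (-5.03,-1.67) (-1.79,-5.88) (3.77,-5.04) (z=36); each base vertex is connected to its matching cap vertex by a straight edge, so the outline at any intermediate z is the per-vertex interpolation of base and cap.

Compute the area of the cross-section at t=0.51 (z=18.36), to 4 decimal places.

Area at t=0.51: 53.5562

Cross-section at t=0.51: each vertex is (1-t)·p0[i] + t·p1[i].
  v1: (1-0.51)·(4.91,0.68) + 0.51·(7.63,0.06) = (6.2972,0.3638)
  v2: (1-0.51)·(2.91,2.31) + 0.51·(6.84,3.87) = (4.9143,3.1056)
  v3: (1-0.51)·(-0.02,2.68) + 0.51·(0.82,3.85) = (0.4084,3.2767)
  v4: (1-0.51)·(-4.62,1.88) + 0.51·(-2.8,0.61) = (-3.6918,1.2323)
  v5: (1-0.51)·(-3.36,-0.45) + 0.51·(-5.03,-1.67) = (-4.2117,-1.0722)
  v6: (1-0.51)·(-1.09,-2.06) + 0.51·(-1.79,-5.88) = (-1.4470,-4.0082)
  v7: (1-0.51)·(1.21,-1.72) + 0.51·(3.77,-5.04) = (2.5156,-3.4132)
Shoelace sum Σ(x_i·y_{i+1} − x_{i+1}·y_i):
  i=1: 6.2972·3.1056 − 4.9143·0.3638 = +17.7688 (running +17.7688)
  i=2: 4.9143·3.2767 − 0.4084·3.1056 = +14.8344 (running +32.6031)
  i=3: 0.4084·1.2323 − -3.6918·3.2767 = +12.6002 (running +45.2033)
  i=4: -3.6918·-1.0722 − -4.2117·1.2323 = +9.1484 (running +54.3517)
  i=5: -4.2117·-4.0082 − -1.4470·-1.0722 = +15.3299 (running +69.6816)
  i=6: -1.4470·-3.4132 − 2.5156·-4.0082 = +15.0219 (running +84.7035)
  i=7: 2.5156·0.3638 − 6.2972·-3.4132 = +22.4088 (running +107.1123)
Area = |Σ|/2 = |107.1123|/2 = 53.5562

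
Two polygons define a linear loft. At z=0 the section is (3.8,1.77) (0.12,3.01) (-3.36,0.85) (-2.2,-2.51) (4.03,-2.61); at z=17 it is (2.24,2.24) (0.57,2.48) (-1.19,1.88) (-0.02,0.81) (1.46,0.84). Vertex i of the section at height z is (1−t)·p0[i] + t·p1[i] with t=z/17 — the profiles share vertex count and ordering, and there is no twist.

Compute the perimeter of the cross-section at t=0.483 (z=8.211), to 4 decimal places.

Perimeter at t=0.483: 15.2374

Cross-section at t=0.483: each vertex is (1-t)·p0[i] + t·p1[i].
  v1: (1-0.483)·(3.8,1.77) + 0.483·(2.24,2.24) = (3.0465,1.9970)
  v2: (1-0.483)·(0.12,3.01) + 0.483·(0.57,2.48) = (0.3373,2.7540)
  v3: (1-0.483)·(-3.36,0.85) + 0.483·(-1.19,1.88) = (-2.3119,1.3475)
  v4: (1-0.483)·(-2.2,-2.51) + 0.483·(-0.02,0.81) = (-1.1471,-0.9064)
  v5: (1-0.483)·(4.03,-2.61) + 0.483·(1.46,0.84) = (2.7887,-0.9436)
Perimeter = Σ |v_{i+1} − v_i|:
  edge 1→2: √(-2.7092² + 0.7570²) = 2.8129 (running 2.8129)
  edge 2→3: √(-2.6492² + -1.4065²) = 2.9995 (running 5.8124)
  edge 3→4: √(1.1648² + -2.2539²) = 2.5371 (running 8.3495)
  edge 4→5: √(3.9358² + -0.0372²) = 3.9359 (running 12.2855)
  edge 5→1: √(0.2578² + 2.9407²) = 2.9519 (running 15.2374)
Perimeter = 15.2374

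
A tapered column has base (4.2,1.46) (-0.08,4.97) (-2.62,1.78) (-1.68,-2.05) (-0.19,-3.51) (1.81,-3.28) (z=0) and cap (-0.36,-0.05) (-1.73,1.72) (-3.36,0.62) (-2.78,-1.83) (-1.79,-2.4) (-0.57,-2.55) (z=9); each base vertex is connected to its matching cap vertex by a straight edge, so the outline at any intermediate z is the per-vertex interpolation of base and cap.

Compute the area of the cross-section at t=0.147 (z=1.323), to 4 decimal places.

Cross-section at t=0.147: each vertex is (1-t)·p0[i] + t·p1[i].
  v1: (1-0.147)·(4.2,1.46) + 0.147·(-0.36,-0.05) = (3.5297,1.2380)
  v2: (1-0.147)·(-0.08,4.97) + 0.147·(-1.73,1.72) = (-0.3226,4.4922)
  v3: (1-0.147)·(-2.62,1.78) + 0.147·(-3.36,0.62) = (-2.7288,1.6095)
  v4: (1-0.147)·(-1.68,-2.05) + 0.147·(-2.78,-1.83) = (-1.8417,-2.0177)
  v5: (1-0.147)·(-0.19,-3.51) + 0.147·(-1.79,-2.4) = (-0.4252,-3.3468)
  v6: (1-0.147)·(1.81,-3.28) + 0.147·(-0.57,-2.55) = (1.4601,-3.1727)
Shoelace sum Σ(x_i·y_{i+1} − x_{i+1}·y_i):
  i=1: 3.5297·4.4922 − -0.3226·1.2380 = +16.2555 (running +16.2555)
  i=2: -0.3226·1.6095 − -2.7288·4.4922 = +11.7392 (running +27.9948)
  i=3: -2.7288·-2.0177 − -1.8417·1.6095 = +8.4699 (running +36.4647)
  i=4: -1.8417·-3.3468 − -0.4252·-2.0177 = +5.3059 (running +41.7706)
  i=5: -0.4252·-3.1727 − 1.4601·-3.3468 = +6.2359 (running +48.0065)
  i=6: 1.4601·1.2380 − 3.5297·-3.1727 = +13.0063 (running +61.0128)
Area = |Σ|/2 = |61.0128|/2 = 30.5064

Area at t=0.147: 30.5064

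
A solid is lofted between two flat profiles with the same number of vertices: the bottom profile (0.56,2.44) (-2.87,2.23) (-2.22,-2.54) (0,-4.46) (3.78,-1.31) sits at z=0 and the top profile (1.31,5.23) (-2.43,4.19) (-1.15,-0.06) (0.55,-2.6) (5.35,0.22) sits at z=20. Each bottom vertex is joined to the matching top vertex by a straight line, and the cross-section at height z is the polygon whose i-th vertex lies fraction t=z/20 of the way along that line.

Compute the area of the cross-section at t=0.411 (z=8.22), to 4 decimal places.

Cross-section at t=0.411: each vertex is (1-t)·p0[i] + t·p1[i].
  v1: (1-0.411)·(0.56,2.44) + 0.411·(1.31,5.23) = (0.8682,3.5867)
  v2: (1-0.411)·(-2.87,2.23) + 0.411·(-2.43,4.19) = (-2.6892,3.0356)
  v3: (1-0.411)·(-2.22,-2.54) + 0.411·(-1.15,-0.06) = (-1.7802,-1.5207)
  v4: (1-0.411)·(0,-4.46) + 0.411·(0.55,-2.6) = (0.2261,-3.6955)
  v5: (1-0.411)·(3.78,-1.31) + 0.411·(5.35,0.22) = (4.4253,-0.6812)
Shoelace sum Σ(x_i·y_{i+1} − x_{i+1}·y_i):
  i=1: 0.8682·3.0356 − -2.6892·3.5867 = +12.2808 (running +12.2808)
  i=2: -2.6892·-1.5207 − -1.7802·3.0356 = +9.4935 (running +21.7743)
  i=3: -1.7802·-3.6955 − 0.2261·-1.5207 = +6.9227 (running +28.6969)
  i=4: 0.2261·-0.6812 − 4.4253·-3.6955 = +16.1998 (running +44.8967)
  i=5: 4.4253·3.5867 − 0.8682·-0.6812 = +16.4635 (running +61.3602)
Area = |Σ|/2 = |61.3602|/2 = 30.6801

Area at t=0.411: 30.6801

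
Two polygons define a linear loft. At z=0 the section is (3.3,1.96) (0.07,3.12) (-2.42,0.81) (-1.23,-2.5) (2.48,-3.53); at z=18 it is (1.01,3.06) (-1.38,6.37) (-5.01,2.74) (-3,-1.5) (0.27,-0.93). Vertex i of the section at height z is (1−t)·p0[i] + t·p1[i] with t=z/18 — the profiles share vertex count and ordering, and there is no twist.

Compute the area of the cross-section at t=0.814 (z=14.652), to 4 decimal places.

Area at t=0.814: 28.9027

Cross-section at t=0.814: each vertex is (1-t)·p0[i] + t·p1[i].
  v1: (1-0.814)·(3.3,1.96) + 0.814·(1.01,3.06) = (1.4359,2.8554)
  v2: (1-0.814)·(0.07,3.12) + 0.814·(-1.38,6.37) = (-1.1103,5.7655)
  v3: (1-0.814)·(-2.42,0.81) + 0.814·(-5.01,2.74) = (-4.5283,2.3810)
  v4: (1-0.814)·(-1.23,-2.5) + 0.814·(-3,-1.5) = (-2.6708,-1.6860)
  v5: (1-0.814)·(2.48,-3.53) + 0.814·(0.27,-0.93) = (0.6811,-1.4136)
Shoelace sum Σ(x_i·y_{i+1} − x_{i+1}·y_i):
  i=1: 1.4359·5.7655 − -1.1103·2.8554 = +11.4493 (running +11.4493)
  i=2: -1.1103·2.3810 − -4.5283·5.7655 = +23.4640 (running +34.9133)
  i=3: -4.5283·-1.6860 − -2.6708·2.3810 = +13.9938 (running +48.9071)
  i=4: -2.6708·-1.4136 − 0.6811·-1.6860 = +4.9237 (running +53.8308)
  i=5: 0.6811·2.8554 − 1.4359·-1.4136 = +3.9745 (running +57.8054)
Area = |Σ|/2 = |57.8054|/2 = 28.9027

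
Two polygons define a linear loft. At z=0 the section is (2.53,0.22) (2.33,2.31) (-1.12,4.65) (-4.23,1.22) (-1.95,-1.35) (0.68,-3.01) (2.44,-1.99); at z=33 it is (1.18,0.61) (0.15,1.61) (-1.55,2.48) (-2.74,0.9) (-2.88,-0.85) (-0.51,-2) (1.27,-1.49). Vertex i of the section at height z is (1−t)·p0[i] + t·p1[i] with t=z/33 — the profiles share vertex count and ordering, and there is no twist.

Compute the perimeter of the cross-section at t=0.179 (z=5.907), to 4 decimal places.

Cross-section at t=0.179: each vertex is (1-t)·p0[i] + t·p1[i].
  v1: (1-0.179)·(2.53,0.22) + 0.179·(1.18,0.61) = (2.2883,0.2898)
  v2: (1-0.179)·(2.33,2.31) + 0.179·(0.15,1.61) = (1.9398,2.1847)
  v3: (1-0.179)·(-1.12,4.65) + 0.179·(-1.55,2.48) = (-1.1970,4.2616)
  v4: (1-0.179)·(-4.23,1.22) + 0.179·(-2.74,0.9) = (-3.9633,1.1627)
  v5: (1-0.179)·(-1.95,-1.35) + 0.179·(-2.88,-0.85) = (-2.1165,-1.2605)
  v6: (1-0.179)·(0.68,-3.01) + 0.179·(-0.51,-2) = (0.4670,-2.8292)
  v7: (1-0.179)·(2.44,-1.99) + 0.179·(1.27,-1.49) = (2.2306,-1.9005)
Perimeter = Σ |v_{i+1} − v_i|:
  edge 1→2: √(-0.3486² + 1.8949²) = 1.9267 (running 1.9267)
  edge 2→3: √(-3.1368² + 2.0769²) = 3.7620 (running 5.6887)
  edge 3→4: √(-2.7663² + -3.0988²) = 4.1540 (running 9.8426)
  edge 4→5: √(1.8468² + -2.4232²) = 3.0468 (running 12.8894)
  edge 5→6: √(2.5835² + -1.5687²) = 3.0224 (running 15.9118)
  edge 6→7: √(1.7636² + 0.9287²) = 1.9932 (running 17.9050)
  edge 7→1: √(0.0578² + 2.1903²) = 2.1911 (running 20.0961)
Perimeter = 20.0961

Perimeter at t=0.179: 20.0961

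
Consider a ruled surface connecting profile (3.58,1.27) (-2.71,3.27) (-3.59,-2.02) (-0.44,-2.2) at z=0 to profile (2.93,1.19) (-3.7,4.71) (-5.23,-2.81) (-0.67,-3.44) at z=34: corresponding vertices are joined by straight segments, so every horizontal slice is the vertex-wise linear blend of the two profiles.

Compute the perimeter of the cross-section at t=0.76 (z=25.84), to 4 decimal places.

Cross-section at t=0.76: each vertex is (1-t)·p0[i] + t·p1[i].
  v1: (1-0.76)·(3.58,1.27) + 0.76·(2.93,1.19) = (3.0860,1.2092)
  v2: (1-0.76)·(-2.71,3.27) + 0.76·(-3.7,4.71) = (-3.4624,4.3644)
  v3: (1-0.76)·(-3.59,-2.02) + 0.76·(-5.23,-2.81) = (-4.8364,-2.6204)
  v4: (1-0.76)·(-0.44,-2.2) + 0.76·(-0.67,-3.44) = (-0.6148,-3.1424)
Perimeter = Σ |v_{i+1} − v_i|:
  edge 1→2: √(-6.5484² + 3.1552²) = 7.2689 (running 7.2689)
  edge 2→3: √(-1.3740² + -6.9848²) = 7.1187 (running 14.3876)
  edge 3→4: √(4.2216² + -0.5220²) = 4.2538 (running 18.6413)
  edge 4→1: √(3.7008² + 4.3516²) = 5.7125 (running 24.3538)
Perimeter = 24.3538

Perimeter at t=0.76: 24.3538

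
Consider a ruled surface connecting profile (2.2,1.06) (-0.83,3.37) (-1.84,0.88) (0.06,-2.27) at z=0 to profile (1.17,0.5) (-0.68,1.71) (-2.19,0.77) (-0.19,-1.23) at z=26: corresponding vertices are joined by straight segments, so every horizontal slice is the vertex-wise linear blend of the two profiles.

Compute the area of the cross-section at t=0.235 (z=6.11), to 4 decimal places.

Area at t=0.235: 9.7407

Cross-section at t=0.235: each vertex is (1-t)·p0[i] + t·p1[i].
  v1: (1-0.235)·(2.2,1.06) + 0.235·(1.17,0.5) = (1.9580,0.9284)
  v2: (1-0.235)·(-0.83,3.37) + 0.235·(-0.68,1.71) = (-0.7948,2.9799)
  v3: (1-0.235)·(-1.84,0.88) + 0.235·(-2.19,0.77) = (-1.9223,0.8541)
  v4: (1-0.235)·(0.06,-2.27) + 0.235·(-0.19,-1.23) = (0.0013,-2.0256)
Shoelace sum Σ(x_i·y_{i+1} − x_{i+1}·y_i):
  i=1: 1.9580·2.9799 − -0.7948·0.9284 = +6.5723 (running +6.5723)
  i=2: -0.7948·0.8541 − -1.9223·2.9799 = +5.0493 (running +11.6216)
  i=3: -1.9223·-2.0256 − 0.0013·0.8541 = +3.8926 (running +15.5143)
  i=4: 0.0013·0.9284 − 1.9580·-2.0256 = +3.9672 (running +19.4814)
Area = |Σ|/2 = |19.4814|/2 = 9.7407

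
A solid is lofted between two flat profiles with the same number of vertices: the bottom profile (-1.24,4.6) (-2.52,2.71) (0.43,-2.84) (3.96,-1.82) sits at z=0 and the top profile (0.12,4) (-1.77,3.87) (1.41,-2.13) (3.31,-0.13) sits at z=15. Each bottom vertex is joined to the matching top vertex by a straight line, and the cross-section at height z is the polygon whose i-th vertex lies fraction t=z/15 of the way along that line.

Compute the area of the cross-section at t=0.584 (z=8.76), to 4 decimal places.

Area at t=0.584: 15.8424

Cross-section at t=0.584: each vertex is (1-t)·p0[i] + t·p1[i].
  v1: (1-0.584)·(-1.24,4.6) + 0.584·(0.12,4) = (-0.4458,4.2496)
  v2: (1-0.584)·(-2.52,2.71) + 0.584·(-1.77,3.87) = (-2.0820,3.3874)
  v3: (1-0.584)·(0.43,-2.84) + 0.584·(1.41,-2.13) = (1.0023,-2.4254)
  v4: (1-0.584)·(3.96,-1.82) + 0.584·(3.31,-0.13) = (3.5804,-0.8330)
Shoelace sum Σ(x_i·y_{i+1} − x_{i+1}·y_i):
  i=1: -0.4458·3.3874 − -2.0820·4.2496 = +7.3377 (running +7.3377)
  i=2: -2.0820·-2.4254 − 1.0023·3.3874 = +1.6543 (running +8.9920)
  i=3: 1.0023·-0.8330 − 3.5804·-2.4254 = +7.8488 (running +16.8408)
  i=4: 3.5804·4.2496 − -0.4458·-0.8330 = +14.8439 (running +31.6847)
Area = |Σ|/2 = |31.6847|/2 = 15.8424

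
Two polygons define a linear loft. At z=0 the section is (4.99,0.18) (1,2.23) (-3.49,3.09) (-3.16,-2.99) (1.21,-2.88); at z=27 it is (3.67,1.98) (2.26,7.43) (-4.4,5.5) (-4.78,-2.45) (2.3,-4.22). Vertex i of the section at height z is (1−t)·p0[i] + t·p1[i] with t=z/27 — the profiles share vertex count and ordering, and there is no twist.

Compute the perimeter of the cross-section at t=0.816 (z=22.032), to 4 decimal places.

Perimeter at t=0.816: 31.8496

Cross-section at t=0.816: each vertex is (1-t)·p0[i] + t·p1[i].
  v1: (1-0.816)·(4.99,0.18) + 0.816·(3.67,1.98) = (3.9129,1.6488)
  v2: (1-0.816)·(1,2.23) + 0.816·(2.26,7.43) = (2.0282,6.4732)
  v3: (1-0.816)·(-3.49,3.09) + 0.816·(-4.4,5.5) = (-4.2326,5.0566)
  v4: (1-0.816)·(-3.16,-2.99) + 0.816·(-4.78,-2.45) = (-4.4819,-2.5494)
  v5: (1-0.816)·(1.21,-2.88) + 0.816·(2.3,-4.22) = (2.0994,-3.9734)
Perimeter = Σ |v_{i+1} − v_i|:
  edge 1→2: √(-1.8847² + 4.8244²) = 5.1795 (running 5.1795)
  edge 2→3: √(-6.2607² + -1.4166²) = 6.4190 (running 11.5985)
  edge 3→4: √(-0.2494² + -7.6059²) = 7.6100 (running 19.2085)
  edge 4→5: √(6.5814² + -1.4241²) = 6.7337 (running 25.9421)
  edge 5→1: √(1.8134² + 5.6222²) = 5.9075 (running 31.8496)
Perimeter = 31.8496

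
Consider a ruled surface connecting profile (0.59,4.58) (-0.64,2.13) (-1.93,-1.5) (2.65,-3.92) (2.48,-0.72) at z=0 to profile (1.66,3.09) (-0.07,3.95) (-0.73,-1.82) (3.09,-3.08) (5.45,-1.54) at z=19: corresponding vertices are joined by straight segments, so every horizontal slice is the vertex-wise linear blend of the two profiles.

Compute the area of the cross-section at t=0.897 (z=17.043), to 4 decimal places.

Cross-section at t=0.897: each vertex is (1-t)·p0[i] + t·p1[i].
  v1: (1-0.897)·(0.59,4.58) + 0.897·(1.66,3.09) = (1.5498,3.2435)
  v2: (1-0.897)·(-0.64,2.13) + 0.897·(-0.07,3.95) = (-0.1287,3.7625)
  v3: (1-0.897)·(-1.93,-1.5) + 0.897·(-0.73,-1.82) = (-0.8536,-1.7870)
  v4: (1-0.897)·(2.65,-3.92) + 0.897·(3.09,-3.08) = (3.0447,-3.1665)
  v5: (1-0.897)·(2.48,-0.72) + 0.897·(5.45,-1.54) = (5.1441,-1.4555)
Shoelace sum Σ(x_i·y_{i+1} − x_{i+1}·y_i):
  i=1: 1.5498·3.7625 − -0.1287·3.2435 = +6.2486 (running +6.2486)
  i=2: -0.1287·-1.7870 − -0.8536·3.7625 = +3.4417 (running +9.6903)
  i=3: -0.8536·-3.1665 − 3.0447·-1.7870 = +8.1439 (running +17.8342)
  i=4: 3.0447·-1.4555 − 5.1441·-3.1665 = +11.8572 (running +29.6914)
  i=5: 5.1441·3.2435 − 1.5498·-1.4555 = +18.9405 (running +48.6319)
Area = |Σ|/2 = |48.6319|/2 = 24.3160

Area at t=0.897: 24.3160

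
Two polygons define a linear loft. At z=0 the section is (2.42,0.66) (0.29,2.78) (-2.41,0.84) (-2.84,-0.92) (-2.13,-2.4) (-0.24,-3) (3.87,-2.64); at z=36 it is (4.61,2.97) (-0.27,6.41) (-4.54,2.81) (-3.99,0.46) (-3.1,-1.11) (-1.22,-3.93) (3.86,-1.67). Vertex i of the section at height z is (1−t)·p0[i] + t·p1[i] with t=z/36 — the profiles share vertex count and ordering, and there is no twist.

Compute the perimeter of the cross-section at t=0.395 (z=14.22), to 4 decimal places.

Cross-section at t=0.395: each vertex is (1-t)·p0[i] + t·p1[i].
  v1: (1-0.395)·(2.42,0.66) + 0.395·(4.61,2.97) = (3.2851,1.5725)
  v2: (1-0.395)·(0.29,2.78) + 0.395·(-0.27,6.41) = (0.0688,4.2138)
  v3: (1-0.395)·(-2.41,0.84) + 0.395·(-4.54,2.81) = (-3.2514,1.6181)
  v4: (1-0.395)·(-2.84,-0.92) + 0.395·(-3.99,0.46) = (-3.2942,-0.3749)
  v5: (1-0.395)·(-2.13,-2.4) + 0.395·(-3.1,-1.11) = (-2.5131,-1.8904)
  v6: (1-0.395)·(-0.24,-3) + 0.395·(-1.22,-3.93) = (-0.6271,-3.3674)
  v7: (1-0.395)·(3.87,-2.64) + 0.395·(3.86,-1.67) = (3.8660,-2.2569)
Perimeter = Σ |v_{i+1} − v_i|:
  edge 1→2: √(-3.2163² + 2.6414²) = 4.1619 (running 4.1619)
  edge 2→3: √(-3.3202² + -2.5957²) = 4.2144 (running 8.3763)
  edge 3→4: √(-0.0429² + -1.9930²) = 1.9935 (running 10.3698)
  edge 4→5: √(0.7811² + -1.5155²) = 1.7050 (running 12.0748)
  edge 5→6: √(1.8861² + -1.4769²) = 2.3955 (running 14.4703)
  edge 6→7: √(4.4931² + 1.1105²) = 4.6283 (running 19.0986)
  edge 7→1: √(-0.5810² + 3.8293²) = 3.8731 (running 22.9717)
Perimeter = 22.9717

Perimeter at t=0.395: 22.9717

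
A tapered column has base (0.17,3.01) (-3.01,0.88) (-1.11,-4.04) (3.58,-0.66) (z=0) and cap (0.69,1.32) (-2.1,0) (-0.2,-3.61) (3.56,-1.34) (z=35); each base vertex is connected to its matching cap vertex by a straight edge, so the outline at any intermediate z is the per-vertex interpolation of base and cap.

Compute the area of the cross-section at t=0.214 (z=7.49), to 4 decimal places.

Area at t=0.214: 21.9742

Cross-section at t=0.214: each vertex is (1-t)·p0[i] + t·p1[i].
  v1: (1-0.214)·(0.17,3.01) + 0.214·(0.69,1.32) = (0.2813,2.6483)
  v2: (1-0.214)·(-3.01,0.88) + 0.214·(-2.1,0) = (-2.8153,0.6917)
  v3: (1-0.214)·(-1.11,-4.04) + 0.214·(-0.2,-3.61) = (-0.9153,-3.9480)
  v4: (1-0.214)·(3.58,-0.66) + 0.214·(3.56,-1.34) = (3.5757,-0.8055)
Shoelace sum Σ(x_i·y_{i+1} − x_{i+1}·y_i):
  i=1: 0.2813·0.6917 − -2.8153·2.6483 = +7.6503 (running +7.6503)
  i=2: -2.8153·-3.9480 − -0.9153·0.6917 = +11.7477 (running +19.3980)
  i=3: -0.9153·-0.8055 − 3.5757·-3.9480 = +14.8541 (running +34.2521)
  i=4: 3.5757·2.6483 − 0.2813·-0.8055 = +9.6963 (running +43.9484)
Area = |Σ|/2 = |43.9484|/2 = 21.9742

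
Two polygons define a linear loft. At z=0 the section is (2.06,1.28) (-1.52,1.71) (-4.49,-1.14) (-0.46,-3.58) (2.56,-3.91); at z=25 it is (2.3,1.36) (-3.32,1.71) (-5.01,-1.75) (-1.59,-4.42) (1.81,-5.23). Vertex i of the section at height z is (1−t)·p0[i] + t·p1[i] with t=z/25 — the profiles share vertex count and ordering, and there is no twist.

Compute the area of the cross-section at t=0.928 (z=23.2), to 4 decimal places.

Cross-section at t=0.928: each vertex is (1-t)·p0[i] + t·p1[i].
  v1: (1-0.928)·(2.06,1.28) + 0.928·(2.3,1.36) = (2.2827,1.3542)
  v2: (1-0.928)·(-1.52,1.71) + 0.928·(-3.32,1.71) = (-3.1904,1.7100)
  v3: (1-0.928)·(-4.49,-1.14) + 0.928·(-5.01,-1.75) = (-4.9726,-1.7061)
  v4: (1-0.928)·(-0.46,-3.58) + 0.928·(-1.59,-4.42) = (-1.5086,-4.3595)
  v5: (1-0.928)·(2.56,-3.91) + 0.928·(1.81,-5.23) = (1.8640,-5.1350)
Shoelace sum Σ(x_i·y_{i+1} − x_{i+1}·y_i):
  i=1: 2.2827·1.7100 − -3.1904·1.3542 = +8.2240 (running +8.2240)
  i=2: -3.1904·-1.7061 − -4.9726·1.7100 = +13.9462 (running +22.1702)
  i=3: -4.9726·-4.3595 − -1.5086·-1.7061 = +19.1041 (running +41.2743)
  i=4: -1.5086·-5.1350 − 1.8640·-4.3595 = +15.8730 (running +57.1472)
  i=5: 1.8640·1.3542 − 2.2827·-5.1350 = +14.2460 (running +71.3932)
Area = |Σ|/2 = |71.3932|/2 = 35.6966

Area at t=0.928: 35.6966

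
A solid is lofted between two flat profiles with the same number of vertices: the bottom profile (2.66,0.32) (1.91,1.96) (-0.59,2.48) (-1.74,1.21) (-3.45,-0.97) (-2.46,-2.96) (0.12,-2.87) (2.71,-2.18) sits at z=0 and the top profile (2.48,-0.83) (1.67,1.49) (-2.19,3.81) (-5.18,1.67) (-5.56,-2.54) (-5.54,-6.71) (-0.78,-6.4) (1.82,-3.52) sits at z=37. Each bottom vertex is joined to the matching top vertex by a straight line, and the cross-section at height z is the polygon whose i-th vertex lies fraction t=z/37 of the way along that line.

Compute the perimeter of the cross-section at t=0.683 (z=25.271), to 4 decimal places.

Perimeter at t=0.683: 26.4274

Cross-section at t=0.683: each vertex is (1-t)·p0[i] + t·p1[i].
  v1: (1-0.683)·(2.66,0.32) + 0.683·(2.48,-0.83) = (2.5371,-0.4655)
  v2: (1-0.683)·(1.91,1.96) + 0.683·(1.67,1.49) = (1.7461,1.6390)
  v3: (1-0.683)·(-0.59,2.48) + 0.683·(-2.19,3.81) = (-1.6828,3.3884)
  v4: (1-0.683)·(-1.74,1.21) + 0.683·(-5.18,1.67) = (-4.0895,1.5242)
  v5: (1-0.683)·(-3.45,-0.97) + 0.683·(-5.56,-2.54) = (-4.8911,-2.0423)
  v6: (1-0.683)·(-2.46,-2.96) + 0.683·(-5.54,-6.71) = (-4.5636,-5.5213)
  v7: (1-0.683)·(0.12,-2.87) + 0.683·(-0.78,-6.4) = (-0.4947,-5.2810)
  v8: (1-0.683)·(2.71,-2.18) + 0.683·(1.82,-3.52) = (2.1021,-3.0952)
Perimeter = Σ |v_{i+1} − v_i|:
  edge 1→2: √(-0.7910² + 2.1044²) = 2.2482 (running 2.2482)
  edge 2→3: √(-3.4289² + 1.7494²) = 3.8494 (running 6.0975)
  edge 3→4: √(-2.4067² + -1.8642²) = 3.0443 (running 9.1418)
  edge 4→5: √(-0.8016² + -3.5665²) = 3.6555 (running 12.7973)
  edge 5→6: √(0.3275² + -3.4789²) = 3.4943 (running 16.2916)
  edge 6→7: √(4.0689² + 0.2403²) = 4.0760 (running 20.3676)
  edge 7→8: √(2.5968² + 2.1858²) = 3.3943 (running 23.7619)
  edge 8→1: √(0.4349² + 2.6298²) = 2.6655 (running 26.4274)
Perimeter = 26.4274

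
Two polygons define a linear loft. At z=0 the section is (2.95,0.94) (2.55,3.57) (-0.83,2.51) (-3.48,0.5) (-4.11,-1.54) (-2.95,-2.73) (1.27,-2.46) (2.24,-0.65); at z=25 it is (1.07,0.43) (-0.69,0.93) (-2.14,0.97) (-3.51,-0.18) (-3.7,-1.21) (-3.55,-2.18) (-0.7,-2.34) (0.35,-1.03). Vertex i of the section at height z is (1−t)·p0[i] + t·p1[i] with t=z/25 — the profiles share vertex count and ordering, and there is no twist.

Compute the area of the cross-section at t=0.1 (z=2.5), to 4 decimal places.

Area at t=0.1: 27.4824

Cross-section at t=0.1: each vertex is (1-t)·p0[i] + t·p1[i].
  v1: (1-0.1)·(2.95,0.94) + 0.1·(1.07,0.43) = (2.7620,0.8890)
  v2: (1-0.1)·(2.55,3.57) + 0.1·(-0.69,0.93) = (2.2260,3.3060)
  v3: (1-0.1)·(-0.83,2.51) + 0.1·(-2.14,0.97) = (-0.9610,2.3560)
  v4: (1-0.1)·(-3.48,0.5) + 0.1·(-3.51,-0.18) = (-3.4830,0.4320)
  v5: (1-0.1)·(-4.11,-1.54) + 0.1·(-3.7,-1.21) = (-4.0690,-1.5070)
  v6: (1-0.1)·(-2.95,-2.73) + 0.1·(-3.55,-2.18) = (-3.0100,-2.6750)
  v7: (1-0.1)·(1.27,-2.46) + 0.1·(-0.7,-2.34) = (1.0730,-2.4480)
  v8: (1-0.1)·(2.24,-0.65) + 0.1·(0.35,-1.03) = (2.0510,-0.6880)
Shoelace sum Σ(x_i·y_{i+1} − x_{i+1}·y_i):
  i=1: 2.7620·3.3060 − 2.2260·0.8890 = +7.1523 (running +7.1523)
  i=2: 2.2260·2.3560 − -0.9610·3.3060 = +8.4215 (running +15.5738)
  i=3: -0.9610·0.4320 − -3.4830·2.3560 = +7.7908 (running +23.3646)
  i=4: -3.4830·-1.5070 − -4.0690·0.4320 = +7.0067 (running +30.3713)
  i=5: -4.0690·-2.6750 − -3.0100·-1.5070 = +6.3485 (running +36.7198)
  i=6: -3.0100·-2.4480 − 1.0730·-2.6750 = +10.2388 (running +46.9585)
  i=7: 1.0730·-0.6880 − 2.0510·-2.4480 = +4.2826 (running +51.2411)
  i=8: 2.0510·0.8890 − 2.7620·-0.6880 = +3.7236 (running +54.9647)
Area = |Σ|/2 = |54.9647|/2 = 27.4824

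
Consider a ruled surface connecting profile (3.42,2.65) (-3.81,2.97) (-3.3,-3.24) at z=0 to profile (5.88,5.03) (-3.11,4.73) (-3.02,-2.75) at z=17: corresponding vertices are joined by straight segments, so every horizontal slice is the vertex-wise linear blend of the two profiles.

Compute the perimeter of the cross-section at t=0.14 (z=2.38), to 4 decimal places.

Perimeter at t=0.14: 23.2236

Cross-section at t=0.14: each vertex is (1-t)·p0[i] + t·p1[i].
  v1: (1-0.14)·(3.42,2.65) + 0.14·(5.88,5.03) = (3.7644,2.9832)
  v2: (1-0.14)·(-3.81,2.97) + 0.14·(-3.11,4.73) = (-3.7120,3.2164)
  v3: (1-0.14)·(-3.3,-3.24) + 0.14·(-3.02,-2.75) = (-3.2608,-3.1714)
Perimeter = Σ |v_{i+1} − v_i|:
  edge 1→2: √(-7.4764² + 0.2332²) = 7.4800 (running 7.4800)
  edge 2→3: √(0.4512² + -6.3878²) = 6.4037 (running 13.8838)
  edge 3→1: √(7.0252² + 6.1546²) = 9.3398 (running 23.2236)
Perimeter = 23.2236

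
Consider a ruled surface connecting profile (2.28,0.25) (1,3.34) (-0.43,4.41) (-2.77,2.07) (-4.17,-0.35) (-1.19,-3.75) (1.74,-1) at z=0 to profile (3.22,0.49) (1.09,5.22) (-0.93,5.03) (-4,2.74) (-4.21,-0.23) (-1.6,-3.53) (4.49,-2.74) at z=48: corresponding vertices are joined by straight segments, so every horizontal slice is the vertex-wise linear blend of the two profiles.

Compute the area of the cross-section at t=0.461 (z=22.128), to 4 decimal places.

Area at t=0.461: 39.0314

Cross-section at t=0.461: each vertex is (1-t)·p0[i] + t·p1[i].
  v1: (1-0.461)·(2.28,0.25) + 0.461·(3.22,0.49) = (2.7133,0.3606)
  v2: (1-0.461)·(1,3.34) + 0.461·(1.09,5.22) = (1.0415,4.2067)
  v3: (1-0.461)·(-0.43,4.41) + 0.461·(-0.93,5.03) = (-0.6605,4.6958)
  v4: (1-0.461)·(-2.77,2.07) + 0.461·(-4,2.74) = (-3.3370,2.3789)
  v5: (1-0.461)·(-4.17,-0.35) + 0.461·(-4.21,-0.23) = (-4.1884,-0.2947)
  v6: (1-0.461)·(-1.19,-3.75) + 0.461·(-1.6,-3.53) = (-1.3790,-3.6486)
  v7: (1-0.461)·(1.74,-1) + 0.461·(4.49,-2.74) = (3.0077,-1.8021)
Shoelace sum Σ(x_i·y_{i+1} − x_{i+1}·y_i):
  i=1: 2.7133·4.2067 − 1.0415·0.3606 = +11.0386 (running +11.0386)
  i=2: 1.0415·4.6958 − -0.6605·4.2067 = +7.6692 (running +18.7077)
  i=3: -0.6605·2.3789 − -3.3370·4.6958 = +14.0988 (running +32.8066)
  i=4: -3.3370·-0.2947 − -4.1884·2.3789 = +10.9471 (running +43.7537)
  i=5: -4.1884·-3.6486 − -1.3790·-0.2947 = +14.8755 (running +58.6292)
  i=6: -1.3790·-1.8021 − 3.0077·-3.6486 = +13.4592 (running +72.0883)
  i=7: 3.0077·0.3606 − 2.7133·-1.8021 = +5.9745 (running +78.0629)
Area = |Σ|/2 = |78.0629|/2 = 39.0314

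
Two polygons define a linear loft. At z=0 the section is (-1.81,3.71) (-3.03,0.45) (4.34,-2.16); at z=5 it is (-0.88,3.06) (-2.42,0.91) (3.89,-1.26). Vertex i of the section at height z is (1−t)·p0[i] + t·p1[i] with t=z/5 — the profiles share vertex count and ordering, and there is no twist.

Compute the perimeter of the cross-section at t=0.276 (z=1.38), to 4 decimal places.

Perimeter at t=0.276: 18.6636

Cross-section at t=0.276: each vertex is (1-t)·p0[i] + t·p1[i].
  v1: (1-0.276)·(-1.81,3.71) + 0.276·(-0.88,3.06) = (-1.5533,3.5306)
  v2: (1-0.276)·(-3.03,0.45) + 0.276·(-2.42,0.91) = (-2.8616,0.5770)
  v3: (1-0.276)·(4.34,-2.16) + 0.276·(3.89,-1.26) = (4.2158,-1.9116)
Perimeter = Σ |v_{i+1} − v_i|:
  edge 1→2: √(-1.3083² + -2.9536²) = 3.2304 (running 3.2304)
  edge 2→3: √(7.0774² + -2.4886²) = 7.5022 (running 10.7326)
  edge 3→1: √(-5.7691² + 5.4422²) = 7.9310 (running 18.6636)
Perimeter = 18.6636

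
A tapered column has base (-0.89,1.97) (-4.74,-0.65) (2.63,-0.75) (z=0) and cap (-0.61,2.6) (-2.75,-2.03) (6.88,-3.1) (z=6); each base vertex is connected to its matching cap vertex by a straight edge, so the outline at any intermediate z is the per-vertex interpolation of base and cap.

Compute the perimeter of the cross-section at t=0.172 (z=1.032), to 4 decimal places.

Cross-section at t=0.172: each vertex is (1-t)·p0[i] + t·p1[i].
  v1: (1-0.172)·(-0.89,1.97) + 0.172·(-0.61,2.6) = (-0.8418,2.0784)
  v2: (1-0.172)·(-4.74,-0.65) + 0.172·(-2.75,-2.03) = (-4.3977,-0.8874)
  v3: (1-0.172)·(2.63,-0.75) + 0.172·(6.88,-3.1) = (3.3610,-1.1542)
Perimeter = Σ |v_{i+1} − v_i|:
  edge 1→2: √(-3.5559² + -2.9657²) = 4.6303 (running 4.6303)
  edge 2→3: √(7.7587² + -0.2668²) = 7.7633 (running 12.3936)
  edge 3→1: √(-4.2028² + 3.2326²) = 5.3022 (running 17.6958)
Perimeter = 17.6958

Perimeter at t=0.172: 17.6958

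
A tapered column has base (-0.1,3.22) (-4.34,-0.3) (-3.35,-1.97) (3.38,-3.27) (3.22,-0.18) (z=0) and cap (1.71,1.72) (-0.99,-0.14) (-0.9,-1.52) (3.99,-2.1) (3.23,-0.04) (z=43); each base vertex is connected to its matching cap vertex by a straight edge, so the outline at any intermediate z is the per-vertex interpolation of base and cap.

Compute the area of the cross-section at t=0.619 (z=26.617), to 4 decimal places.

Cross-section at t=0.619: each vertex is (1-t)·p0[i] + t·p1[i].
  v1: (1-0.619)·(-0.1,3.22) + 0.619·(1.71,1.72) = (1.0204,2.2915)
  v2: (1-0.619)·(-4.34,-0.3) + 0.619·(-0.99,-0.14) = (-2.2664,-0.2010)
  v3: (1-0.619)·(-3.35,-1.97) + 0.619·(-0.9,-1.52) = (-1.8335,-1.6915)
  v4: (1-0.619)·(3.38,-3.27) + 0.619·(3.99,-2.1) = (3.7576,-2.5458)
  v5: (1-0.619)·(3.22,-0.18) + 0.619·(3.23,-0.04) = (3.2262,-0.0933)
Shoelace sum Σ(x_i·y_{i+1} − x_{i+1}·y_i):
  i=1: 1.0204·-0.2010 − -2.2664·2.2915 = +4.9883 (running +4.9883)
  i=2: -2.2664·-1.6915 − -1.8335·-0.2010 = +3.4650 (running +8.4533)
  i=3: -1.8335·-2.5458 − 3.7576·-1.6915 = +11.0233 (running +19.4766)
  i=4: 3.7576·-0.0933 − 3.2262·-2.5458 = +7.8624 (running +27.3390)
  i=5: 3.2262·2.2915 − 1.0204·-0.0933 = +7.4881 (running +34.8270)
Area = |Σ|/2 = |34.8270|/2 = 17.4135

Area at t=0.619: 17.4135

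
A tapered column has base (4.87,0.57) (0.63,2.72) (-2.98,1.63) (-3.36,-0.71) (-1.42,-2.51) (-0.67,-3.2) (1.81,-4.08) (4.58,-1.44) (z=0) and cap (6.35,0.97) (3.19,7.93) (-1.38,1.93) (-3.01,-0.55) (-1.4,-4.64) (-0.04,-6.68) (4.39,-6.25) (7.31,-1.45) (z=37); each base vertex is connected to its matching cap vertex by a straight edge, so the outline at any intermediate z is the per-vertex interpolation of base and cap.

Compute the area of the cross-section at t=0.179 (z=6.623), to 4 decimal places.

Area at t=0.179: 45.3458

Cross-section at t=0.179: each vertex is (1-t)·p0[i] + t·p1[i].
  v1: (1-0.179)·(4.87,0.57) + 0.179·(6.35,0.97) = (5.1349,0.6416)
  v2: (1-0.179)·(0.63,2.72) + 0.179·(3.19,7.93) = (1.0882,3.6526)
  v3: (1-0.179)·(-2.98,1.63) + 0.179·(-1.38,1.93) = (-2.6936,1.6837)
  v4: (1-0.179)·(-3.36,-0.71) + 0.179·(-3.01,-0.55) = (-3.2973,-0.6814)
  v5: (1-0.179)·(-1.42,-2.51) + 0.179·(-1.4,-4.64) = (-1.4164,-2.8913)
  v6: (1-0.179)·(-0.67,-3.2) + 0.179·(-0.04,-6.68) = (-0.5572,-3.8229)
  v7: (1-0.179)·(1.81,-4.08) + 0.179·(4.39,-6.25) = (2.2718,-4.4684)
  v8: (1-0.179)·(4.58,-1.44) + 0.179·(7.31,-1.45) = (5.0687,-1.4418)
Shoelace sum Σ(x_i·y_{i+1} − x_{i+1}·y_i):
  i=1: 5.1349·3.6526 − 1.0882·0.6416 = +18.0575 (running +18.0575)
  i=2: 1.0882·1.6837 − -2.6936·3.6526 = +11.6709 (running +29.7284)
  i=3: -2.6936·-0.6814 − -3.2973·1.6837 = +7.3871 (running +37.1155)
  i=4: -3.2973·-2.8913 − -1.4164·-0.6814 = +8.5684 (running +45.6839)
  i=5: -1.4164·-3.8229 − -0.5572·-2.8913 = +3.8038 (running +49.4877)
  i=6: -0.5572·-4.4684 − 2.2718·-3.8229 = +11.1749 (running +60.6626)
  i=7: 2.2718·-1.4418 − 5.0687·-4.4684 = +19.3735 (running +80.0361)
  i=8: 5.0687·0.6416 − 5.1349·-1.4418 = +10.6555 (running +90.6917)
Area = |Σ|/2 = |90.6917|/2 = 45.3458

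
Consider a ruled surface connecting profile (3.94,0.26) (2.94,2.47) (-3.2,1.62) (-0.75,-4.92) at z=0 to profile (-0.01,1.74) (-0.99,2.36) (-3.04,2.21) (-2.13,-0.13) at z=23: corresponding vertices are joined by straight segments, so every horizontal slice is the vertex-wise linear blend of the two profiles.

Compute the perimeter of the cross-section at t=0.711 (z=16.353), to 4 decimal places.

Perimeter at t=0.711: 12.5395

Cross-section at t=0.711: each vertex is (1-t)·p0[i] + t·p1[i].
  v1: (1-0.711)·(3.94,0.26) + 0.711·(-0.01,1.74) = (1.1316,1.3123)
  v2: (1-0.711)·(2.94,2.47) + 0.711·(-0.99,2.36) = (0.1458,2.3918)
  v3: (1-0.711)·(-3.2,1.62) + 0.711·(-3.04,2.21) = (-3.0862,2.0395)
  v4: (1-0.711)·(-0.75,-4.92) + 0.711·(-2.13,-0.13) = (-1.7312,-1.5143)
Perimeter = Σ |v_{i+1} − v_i|:
  edge 1→2: √(-0.9858² + 1.0795²) = 1.4619 (running 1.4619)
  edge 2→3: √(-3.2320² + -0.3523²) = 3.2512 (running 4.7130)
  edge 3→4: √(1.3551² + -3.5538²) = 3.8034 (running 8.5164)
  edge 4→1: √(2.8627² + 2.8266²) = 4.0230 (running 12.5395)
Perimeter = 12.5395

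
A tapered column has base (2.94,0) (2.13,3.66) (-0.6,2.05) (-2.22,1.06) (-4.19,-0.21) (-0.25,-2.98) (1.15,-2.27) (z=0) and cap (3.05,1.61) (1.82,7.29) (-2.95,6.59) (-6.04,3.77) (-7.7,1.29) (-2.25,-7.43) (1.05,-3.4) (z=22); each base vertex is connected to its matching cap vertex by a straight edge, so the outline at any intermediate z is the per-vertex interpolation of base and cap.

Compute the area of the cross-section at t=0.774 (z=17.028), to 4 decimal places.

Cross-section at t=0.774: each vertex is (1-t)·p0[i] + t·p1[i].
  v1: (1-0.774)·(2.94,0) + 0.774·(3.05,1.61) = (3.0251,1.2461)
  v2: (1-0.774)·(2.13,3.66) + 0.774·(1.82,7.29) = (1.8901,6.4696)
  v3: (1-0.774)·(-0.6,2.05) + 0.774·(-2.95,6.59) = (-2.4189,5.5640)
  v4: (1-0.774)·(-2.22,1.06) + 0.774·(-6.04,3.77) = (-5.1767,3.1575)
  v5: (1-0.774)·(-4.19,-0.21) + 0.774·(-7.7,1.29) = (-6.9067,0.9510)
  v6: (1-0.774)·(-0.25,-2.98) + 0.774·(-2.25,-7.43) = (-1.7980,-6.4243)
  v7: (1-0.774)·(1.15,-2.27) + 0.774·(1.05,-3.4) = (1.0726,-3.1446)
Shoelace sum Σ(x_i·y_{i+1} − x_{i+1}·y_i):
  i=1: 3.0251·6.4696 − 1.8901·1.2461 = +17.2162 (running +17.2162)
  i=2: 1.8901·5.5640 − -2.4189·6.4696 = +26.1656 (running +43.3818)
  i=3: -2.4189·3.1575 − -5.1767·5.5640 = +21.1651 (running +64.5469)
  i=4: -5.1767·0.9510 − -6.9067·3.1575 = +16.8853 (running +81.4322)
  i=5: -6.9067·-6.4243 − -1.7980·0.9510 = +46.0809 (running +127.5130)
  i=6: -1.7980·-3.1446 − 1.0726·-6.4243 = +12.5447 (running +140.0578)
  i=7: 1.0726·1.2461 − 3.0251·-3.1446 = +10.8495 (running +150.9073)
Area = |Σ|/2 = |150.9073|/2 = 75.4536

Area at t=0.774: 75.4536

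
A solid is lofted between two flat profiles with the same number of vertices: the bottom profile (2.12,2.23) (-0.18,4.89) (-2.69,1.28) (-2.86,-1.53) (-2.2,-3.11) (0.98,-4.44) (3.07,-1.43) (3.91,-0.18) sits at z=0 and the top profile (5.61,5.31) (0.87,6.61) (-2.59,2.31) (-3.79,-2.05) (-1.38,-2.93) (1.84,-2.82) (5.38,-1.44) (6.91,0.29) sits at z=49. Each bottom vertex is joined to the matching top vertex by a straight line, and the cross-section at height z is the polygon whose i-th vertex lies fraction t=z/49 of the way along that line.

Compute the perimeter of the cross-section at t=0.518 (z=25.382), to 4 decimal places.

Cross-section at t=0.518: each vertex is (1-t)·p0[i] + t·p1[i].
  v1: (1-0.518)·(2.12,2.23) + 0.518·(5.61,5.31) = (3.9278,3.8254)
  v2: (1-0.518)·(-0.18,4.89) + 0.518·(0.87,6.61) = (0.3639,5.7810)
  v3: (1-0.518)·(-2.69,1.28) + 0.518·(-2.59,2.31) = (-2.6382,1.8135)
  v4: (1-0.518)·(-2.86,-1.53) + 0.518·(-3.79,-2.05) = (-3.3417,-1.7994)
  v5: (1-0.518)·(-2.2,-3.11) + 0.518·(-1.38,-2.93) = (-1.7752,-3.0168)
  v6: (1-0.518)·(0.98,-4.44) + 0.518·(1.84,-2.82) = (1.4255,-3.6008)
  v7: (1-0.518)·(3.07,-1.43) + 0.518·(5.38,-1.44) = (4.2666,-1.4352)
  v8: (1-0.518)·(3.91,-0.18) + 0.518·(6.91,0.29) = (5.4640,0.0635)
Perimeter = Σ |v_{i+1} − v_i|:
  edge 1→2: √(-3.5639² + 1.9555²) = 4.0652 (running 4.0652)
  edge 2→3: √(-3.0021² + -3.9674²) = 4.9752 (running 9.0404)
  edge 3→4: √(-0.7035² + -3.6129²) = 3.6808 (running 12.7212)
  edge 4→5: √(1.5665² + -1.2174²) = 1.9839 (running 14.7051)
  edge 5→6: √(3.2007² + -0.5841²) = 3.2536 (running 17.9587)
  edge 6→7: √(2.8411² + 2.1657²) = 3.5724 (running 21.5311)
  edge 7→8: √(1.1974² + 1.4986²) = 1.9183 (running 23.4493)
  edge 8→1: √(-1.5362² + 3.7620²) = 4.0635 (running 27.5129)
Perimeter = 27.5129

Perimeter at t=0.518: 27.5129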